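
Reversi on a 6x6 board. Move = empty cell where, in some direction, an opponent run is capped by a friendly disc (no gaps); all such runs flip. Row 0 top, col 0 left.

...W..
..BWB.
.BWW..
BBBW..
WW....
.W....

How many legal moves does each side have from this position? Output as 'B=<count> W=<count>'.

-- B to move --
(0,2): no bracket -> illegal
(0,4): flips 2 -> legal
(1,1): no bracket -> illegal
(2,4): flips 2 -> legal
(3,4): flips 2 -> legal
(4,2): no bracket -> illegal
(4,3): no bracket -> illegal
(4,4): no bracket -> illegal
(5,0): flips 2 -> legal
(5,2): flips 1 -> legal
B mobility = 5
-- W to move --
(0,1): flips 1 -> legal
(0,2): flips 1 -> legal
(0,4): no bracket -> illegal
(0,5): flips 1 -> legal
(1,0): no bracket -> illegal
(1,1): flips 3 -> legal
(1,5): flips 1 -> legal
(2,0): flips 2 -> legal
(2,4): no bracket -> illegal
(2,5): flips 1 -> legal
(4,2): flips 1 -> legal
(4,3): no bracket -> illegal
W mobility = 8

Answer: B=5 W=8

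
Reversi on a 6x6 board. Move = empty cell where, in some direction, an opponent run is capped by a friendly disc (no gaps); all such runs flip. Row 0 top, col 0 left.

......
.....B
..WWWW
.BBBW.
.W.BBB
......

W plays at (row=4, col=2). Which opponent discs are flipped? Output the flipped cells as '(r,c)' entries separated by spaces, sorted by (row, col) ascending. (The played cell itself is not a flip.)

Dir NW: opp run (3,1), next='.' -> no flip
Dir N: opp run (3,2) capped by W -> flip
Dir NE: opp run (3,3) capped by W -> flip
Dir W: first cell 'W' (not opp) -> no flip
Dir E: opp run (4,3) (4,4) (4,5), next=edge -> no flip
Dir SW: first cell '.' (not opp) -> no flip
Dir S: first cell '.' (not opp) -> no flip
Dir SE: first cell '.' (not opp) -> no flip

Answer: (3,2) (3,3)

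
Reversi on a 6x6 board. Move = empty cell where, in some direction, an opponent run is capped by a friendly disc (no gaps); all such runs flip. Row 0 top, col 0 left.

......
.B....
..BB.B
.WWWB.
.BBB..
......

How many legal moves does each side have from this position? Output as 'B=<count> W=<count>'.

Answer: B=6 W=10

Derivation:
-- B to move --
(2,0): flips 1 -> legal
(2,1): flips 2 -> legal
(2,4): flips 1 -> legal
(3,0): flips 3 -> legal
(4,0): flips 1 -> legal
(4,4): flips 1 -> legal
B mobility = 6
-- W to move --
(0,0): flips 2 -> legal
(0,1): no bracket -> illegal
(0,2): no bracket -> illegal
(1,0): no bracket -> illegal
(1,2): flips 1 -> legal
(1,3): flips 2 -> legal
(1,4): flips 1 -> legal
(1,5): no bracket -> illegal
(2,0): no bracket -> illegal
(2,1): no bracket -> illegal
(2,4): no bracket -> illegal
(3,0): no bracket -> illegal
(3,5): flips 1 -> legal
(4,0): no bracket -> illegal
(4,4): no bracket -> illegal
(4,5): no bracket -> illegal
(5,0): flips 1 -> legal
(5,1): flips 2 -> legal
(5,2): flips 1 -> legal
(5,3): flips 2 -> legal
(5,4): flips 1 -> legal
W mobility = 10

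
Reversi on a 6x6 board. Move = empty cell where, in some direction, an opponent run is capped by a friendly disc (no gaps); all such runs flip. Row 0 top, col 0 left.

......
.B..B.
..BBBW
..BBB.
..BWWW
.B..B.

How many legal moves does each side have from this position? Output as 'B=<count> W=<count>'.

-- B to move --
(1,5): no bracket -> illegal
(3,5): no bracket -> illegal
(5,2): flips 1 -> legal
(5,3): flips 1 -> legal
(5,5): flips 1 -> legal
B mobility = 3
-- W to move --
(0,0): flips 3 -> legal
(0,1): no bracket -> illegal
(0,2): no bracket -> illegal
(0,3): flips 1 -> legal
(0,4): flips 3 -> legal
(0,5): no bracket -> illegal
(1,0): no bracket -> illegal
(1,2): flips 2 -> legal
(1,3): flips 2 -> legal
(1,5): no bracket -> illegal
(2,0): no bracket -> illegal
(2,1): flips 4 -> legal
(3,1): no bracket -> illegal
(3,5): no bracket -> illegal
(4,0): no bracket -> illegal
(4,1): flips 1 -> legal
(5,0): no bracket -> illegal
(5,2): no bracket -> illegal
(5,3): no bracket -> illegal
(5,5): no bracket -> illegal
W mobility = 7

Answer: B=3 W=7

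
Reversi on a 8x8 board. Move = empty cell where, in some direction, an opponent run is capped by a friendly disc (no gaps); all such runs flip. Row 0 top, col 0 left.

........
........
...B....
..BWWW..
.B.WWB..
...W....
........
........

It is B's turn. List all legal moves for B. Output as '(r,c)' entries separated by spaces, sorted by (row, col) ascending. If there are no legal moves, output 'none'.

(2,2): no bracket -> illegal
(2,4): no bracket -> illegal
(2,5): flips 1 -> legal
(2,6): no bracket -> illegal
(3,6): flips 3 -> legal
(4,2): flips 2 -> legal
(4,6): no bracket -> illegal
(5,2): no bracket -> illegal
(5,4): flips 1 -> legal
(5,5): no bracket -> illegal
(6,2): no bracket -> illegal
(6,3): flips 3 -> legal
(6,4): no bracket -> illegal

Answer: (2,5) (3,6) (4,2) (5,4) (6,3)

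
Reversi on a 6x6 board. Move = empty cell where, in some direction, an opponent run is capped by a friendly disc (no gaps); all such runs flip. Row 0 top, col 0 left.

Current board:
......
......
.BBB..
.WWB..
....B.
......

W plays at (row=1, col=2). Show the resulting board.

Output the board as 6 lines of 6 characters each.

Place W at (1,2); scan 8 dirs for brackets.
Dir NW: first cell '.' (not opp) -> no flip
Dir N: first cell '.' (not opp) -> no flip
Dir NE: first cell '.' (not opp) -> no flip
Dir W: first cell '.' (not opp) -> no flip
Dir E: first cell '.' (not opp) -> no flip
Dir SW: opp run (2,1), next='.' -> no flip
Dir S: opp run (2,2) capped by W -> flip
Dir SE: opp run (2,3), next='.' -> no flip
All flips: (2,2)

Answer: ......
..W...
.BWB..
.WWB..
....B.
......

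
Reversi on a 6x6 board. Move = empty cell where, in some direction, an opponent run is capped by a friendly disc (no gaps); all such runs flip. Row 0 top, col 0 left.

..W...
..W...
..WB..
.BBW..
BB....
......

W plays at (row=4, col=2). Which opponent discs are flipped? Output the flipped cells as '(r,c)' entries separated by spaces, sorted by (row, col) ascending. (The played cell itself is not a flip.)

Answer: (3,2)

Derivation:
Dir NW: opp run (3,1), next='.' -> no flip
Dir N: opp run (3,2) capped by W -> flip
Dir NE: first cell 'W' (not opp) -> no flip
Dir W: opp run (4,1) (4,0), next=edge -> no flip
Dir E: first cell '.' (not opp) -> no flip
Dir SW: first cell '.' (not opp) -> no flip
Dir S: first cell '.' (not opp) -> no flip
Dir SE: first cell '.' (not opp) -> no flip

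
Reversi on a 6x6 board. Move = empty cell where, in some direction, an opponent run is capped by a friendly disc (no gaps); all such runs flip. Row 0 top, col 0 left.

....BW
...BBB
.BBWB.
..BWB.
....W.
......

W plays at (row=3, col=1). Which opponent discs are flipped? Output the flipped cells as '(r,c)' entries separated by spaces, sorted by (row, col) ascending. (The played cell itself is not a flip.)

Answer: (3,2)

Derivation:
Dir NW: first cell '.' (not opp) -> no flip
Dir N: opp run (2,1), next='.' -> no flip
Dir NE: opp run (2,2) (1,3) (0,4), next=edge -> no flip
Dir W: first cell '.' (not opp) -> no flip
Dir E: opp run (3,2) capped by W -> flip
Dir SW: first cell '.' (not opp) -> no flip
Dir S: first cell '.' (not opp) -> no flip
Dir SE: first cell '.' (not opp) -> no flip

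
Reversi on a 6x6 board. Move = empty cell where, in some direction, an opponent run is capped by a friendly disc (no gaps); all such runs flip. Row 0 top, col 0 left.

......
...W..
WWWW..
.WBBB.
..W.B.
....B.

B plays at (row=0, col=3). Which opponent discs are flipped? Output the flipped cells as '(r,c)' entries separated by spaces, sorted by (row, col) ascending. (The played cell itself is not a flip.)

Answer: (1,3) (2,3)

Derivation:
Dir NW: edge -> no flip
Dir N: edge -> no flip
Dir NE: edge -> no flip
Dir W: first cell '.' (not opp) -> no flip
Dir E: first cell '.' (not opp) -> no flip
Dir SW: first cell '.' (not opp) -> no flip
Dir S: opp run (1,3) (2,3) capped by B -> flip
Dir SE: first cell '.' (not opp) -> no flip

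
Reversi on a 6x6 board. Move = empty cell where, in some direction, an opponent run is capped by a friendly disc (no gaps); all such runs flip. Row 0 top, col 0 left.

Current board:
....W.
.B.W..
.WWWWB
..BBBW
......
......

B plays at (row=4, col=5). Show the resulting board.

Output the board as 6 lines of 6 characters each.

Answer: ....W.
.B.W..
.WWWWB
..BBBB
.....B
......

Derivation:
Place B at (4,5); scan 8 dirs for brackets.
Dir NW: first cell 'B' (not opp) -> no flip
Dir N: opp run (3,5) capped by B -> flip
Dir NE: edge -> no flip
Dir W: first cell '.' (not opp) -> no flip
Dir E: edge -> no flip
Dir SW: first cell '.' (not opp) -> no flip
Dir S: first cell '.' (not opp) -> no flip
Dir SE: edge -> no flip
All flips: (3,5)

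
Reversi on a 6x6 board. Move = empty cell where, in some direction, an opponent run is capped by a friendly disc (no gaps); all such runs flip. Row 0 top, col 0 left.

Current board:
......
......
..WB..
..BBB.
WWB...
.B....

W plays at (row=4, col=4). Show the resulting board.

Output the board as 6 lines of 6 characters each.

Place W at (4,4); scan 8 dirs for brackets.
Dir NW: opp run (3,3) capped by W -> flip
Dir N: opp run (3,4), next='.' -> no flip
Dir NE: first cell '.' (not opp) -> no flip
Dir W: first cell '.' (not opp) -> no flip
Dir E: first cell '.' (not opp) -> no flip
Dir SW: first cell '.' (not opp) -> no flip
Dir S: first cell '.' (not opp) -> no flip
Dir SE: first cell '.' (not opp) -> no flip
All flips: (3,3)

Answer: ......
......
..WB..
..BWB.
WWB.W.
.B....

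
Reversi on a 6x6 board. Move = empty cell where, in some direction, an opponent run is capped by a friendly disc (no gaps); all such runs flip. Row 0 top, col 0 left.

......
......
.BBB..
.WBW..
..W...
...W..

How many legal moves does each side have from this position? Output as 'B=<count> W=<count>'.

-- B to move --
(2,0): no bracket -> illegal
(2,4): no bracket -> illegal
(3,0): flips 1 -> legal
(3,4): flips 1 -> legal
(4,0): flips 1 -> legal
(4,1): flips 1 -> legal
(4,3): flips 1 -> legal
(4,4): flips 1 -> legal
(5,1): no bracket -> illegal
(5,2): flips 1 -> legal
(5,4): no bracket -> illegal
B mobility = 7
-- W to move --
(1,0): no bracket -> illegal
(1,1): flips 2 -> legal
(1,2): flips 2 -> legal
(1,3): flips 2 -> legal
(1,4): no bracket -> illegal
(2,0): no bracket -> illegal
(2,4): no bracket -> illegal
(3,0): no bracket -> illegal
(3,4): no bracket -> illegal
(4,1): no bracket -> illegal
(4,3): no bracket -> illegal
W mobility = 3

Answer: B=7 W=3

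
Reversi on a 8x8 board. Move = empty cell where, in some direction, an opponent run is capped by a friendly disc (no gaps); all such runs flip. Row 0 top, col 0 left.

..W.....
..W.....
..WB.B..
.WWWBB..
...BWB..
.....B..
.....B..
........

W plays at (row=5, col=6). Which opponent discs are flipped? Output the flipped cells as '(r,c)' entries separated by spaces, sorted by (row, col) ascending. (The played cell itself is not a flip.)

Answer: (2,3) (3,4) (4,5)

Derivation:
Dir NW: opp run (4,5) (3,4) (2,3) capped by W -> flip
Dir N: first cell '.' (not opp) -> no flip
Dir NE: first cell '.' (not opp) -> no flip
Dir W: opp run (5,5), next='.' -> no flip
Dir E: first cell '.' (not opp) -> no flip
Dir SW: opp run (6,5), next='.' -> no flip
Dir S: first cell '.' (not opp) -> no flip
Dir SE: first cell '.' (not opp) -> no flip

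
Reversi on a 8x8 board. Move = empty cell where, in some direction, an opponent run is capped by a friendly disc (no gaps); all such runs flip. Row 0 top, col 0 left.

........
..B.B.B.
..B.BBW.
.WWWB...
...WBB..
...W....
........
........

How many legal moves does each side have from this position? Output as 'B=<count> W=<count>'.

-- B to move --
(1,5): no bracket -> illegal
(1,7): no bracket -> illegal
(2,0): no bracket -> illegal
(2,1): no bracket -> illegal
(2,3): no bracket -> illegal
(2,7): flips 1 -> legal
(3,0): flips 3 -> legal
(3,5): no bracket -> illegal
(3,6): flips 1 -> legal
(3,7): no bracket -> illegal
(4,0): flips 1 -> legal
(4,1): no bracket -> illegal
(4,2): flips 3 -> legal
(5,2): flips 1 -> legal
(5,4): no bracket -> illegal
(6,2): flips 1 -> legal
(6,3): no bracket -> illegal
(6,4): no bracket -> illegal
B mobility = 7
-- W to move --
(0,1): no bracket -> illegal
(0,2): flips 2 -> legal
(0,3): no bracket -> illegal
(0,4): no bracket -> illegal
(0,5): no bracket -> illegal
(0,6): flips 1 -> legal
(0,7): flips 3 -> legal
(1,1): flips 1 -> legal
(1,3): flips 1 -> legal
(1,5): flips 1 -> legal
(1,7): no bracket -> illegal
(2,1): no bracket -> illegal
(2,3): flips 2 -> legal
(2,7): no bracket -> illegal
(3,5): flips 2 -> legal
(3,6): no bracket -> illegal
(4,6): flips 2 -> legal
(5,4): no bracket -> illegal
(5,5): flips 1 -> legal
(5,6): no bracket -> illegal
W mobility = 10

Answer: B=7 W=10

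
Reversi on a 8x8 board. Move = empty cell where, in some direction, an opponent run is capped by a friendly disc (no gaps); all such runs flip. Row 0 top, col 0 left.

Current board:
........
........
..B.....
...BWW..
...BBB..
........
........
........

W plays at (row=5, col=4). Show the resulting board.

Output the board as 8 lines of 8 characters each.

Place W at (5,4); scan 8 dirs for brackets.
Dir NW: opp run (4,3), next='.' -> no flip
Dir N: opp run (4,4) capped by W -> flip
Dir NE: opp run (4,5), next='.' -> no flip
Dir W: first cell '.' (not opp) -> no flip
Dir E: first cell '.' (not opp) -> no flip
Dir SW: first cell '.' (not opp) -> no flip
Dir S: first cell '.' (not opp) -> no flip
Dir SE: first cell '.' (not opp) -> no flip
All flips: (4,4)

Answer: ........
........
..B.....
...BWW..
...BWB..
....W...
........
........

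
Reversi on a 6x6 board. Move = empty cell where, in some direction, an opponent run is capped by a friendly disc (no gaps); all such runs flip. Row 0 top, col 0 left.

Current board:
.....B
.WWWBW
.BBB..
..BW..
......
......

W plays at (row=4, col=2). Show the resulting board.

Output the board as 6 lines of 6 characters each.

Place W at (4,2); scan 8 dirs for brackets.
Dir NW: first cell '.' (not opp) -> no flip
Dir N: opp run (3,2) (2,2) capped by W -> flip
Dir NE: first cell 'W' (not opp) -> no flip
Dir W: first cell '.' (not opp) -> no flip
Dir E: first cell '.' (not opp) -> no flip
Dir SW: first cell '.' (not opp) -> no flip
Dir S: first cell '.' (not opp) -> no flip
Dir SE: first cell '.' (not opp) -> no flip
All flips: (2,2) (3,2)

Answer: .....B
.WWWBW
.BWB..
..WW..
..W...
......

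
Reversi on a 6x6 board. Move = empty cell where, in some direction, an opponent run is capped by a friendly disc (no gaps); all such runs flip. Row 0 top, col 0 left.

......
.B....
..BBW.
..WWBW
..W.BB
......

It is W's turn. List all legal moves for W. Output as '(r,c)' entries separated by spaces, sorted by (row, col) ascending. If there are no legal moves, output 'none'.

(0,0): flips 2 -> legal
(0,1): no bracket -> illegal
(0,2): no bracket -> illegal
(1,0): no bracket -> illegal
(1,2): flips 1 -> legal
(1,3): flips 1 -> legal
(1,4): flips 1 -> legal
(2,0): no bracket -> illegal
(2,1): flips 2 -> legal
(2,5): no bracket -> illegal
(3,1): no bracket -> illegal
(4,3): no bracket -> illegal
(5,3): flips 1 -> legal
(5,4): flips 2 -> legal
(5,5): flips 2 -> legal

Answer: (0,0) (1,2) (1,3) (1,4) (2,1) (5,3) (5,4) (5,5)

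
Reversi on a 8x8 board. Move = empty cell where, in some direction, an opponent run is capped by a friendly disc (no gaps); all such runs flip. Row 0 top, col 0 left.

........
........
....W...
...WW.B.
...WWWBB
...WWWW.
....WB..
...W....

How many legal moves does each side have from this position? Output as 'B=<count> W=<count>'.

Answer: B=5 W=7

Derivation:
-- B to move --
(1,3): no bracket -> illegal
(1,4): no bracket -> illegal
(1,5): no bracket -> illegal
(2,2): no bracket -> illegal
(2,3): no bracket -> illegal
(2,5): no bracket -> illegal
(3,2): flips 2 -> legal
(3,5): flips 2 -> legal
(4,2): flips 3 -> legal
(5,2): no bracket -> illegal
(5,7): no bracket -> illegal
(6,2): no bracket -> illegal
(6,3): flips 3 -> legal
(6,6): flips 1 -> legal
(6,7): no bracket -> illegal
(7,2): no bracket -> illegal
(7,4): no bracket -> illegal
(7,5): no bracket -> illegal
B mobility = 5
-- W to move --
(2,5): no bracket -> illegal
(2,6): flips 2 -> legal
(2,7): flips 1 -> legal
(3,5): no bracket -> illegal
(3,7): flips 1 -> legal
(5,7): no bracket -> illegal
(6,6): flips 1 -> legal
(7,4): flips 1 -> legal
(7,5): flips 1 -> legal
(7,6): flips 1 -> legal
W mobility = 7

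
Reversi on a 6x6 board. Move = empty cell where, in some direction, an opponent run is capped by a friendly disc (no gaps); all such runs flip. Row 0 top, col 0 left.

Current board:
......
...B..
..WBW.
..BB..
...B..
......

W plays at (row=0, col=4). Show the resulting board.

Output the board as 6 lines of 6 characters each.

Place W at (0,4); scan 8 dirs for brackets.
Dir NW: edge -> no flip
Dir N: edge -> no flip
Dir NE: edge -> no flip
Dir W: first cell '.' (not opp) -> no flip
Dir E: first cell '.' (not opp) -> no flip
Dir SW: opp run (1,3) capped by W -> flip
Dir S: first cell '.' (not opp) -> no flip
Dir SE: first cell '.' (not opp) -> no flip
All flips: (1,3)

Answer: ....W.
...W..
..WBW.
..BB..
...B..
......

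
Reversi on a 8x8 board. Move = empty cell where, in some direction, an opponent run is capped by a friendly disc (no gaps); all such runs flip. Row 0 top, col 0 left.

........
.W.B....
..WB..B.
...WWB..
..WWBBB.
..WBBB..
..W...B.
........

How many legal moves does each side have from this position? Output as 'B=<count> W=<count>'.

Answer: B=8 W=12

Derivation:
-- B to move --
(0,0): flips 3 -> legal
(0,1): no bracket -> illegal
(0,2): no bracket -> illegal
(1,0): no bracket -> illegal
(1,2): no bracket -> illegal
(2,0): no bracket -> illegal
(2,1): flips 1 -> legal
(2,4): flips 1 -> legal
(2,5): no bracket -> illegal
(3,1): flips 2 -> legal
(3,2): flips 3 -> legal
(4,1): flips 2 -> legal
(5,1): flips 1 -> legal
(6,1): no bracket -> illegal
(6,3): no bracket -> illegal
(7,1): flips 1 -> legal
(7,2): no bracket -> illegal
(7,3): no bracket -> illegal
B mobility = 8
-- W to move --
(0,2): no bracket -> illegal
(0,3): flips 2 -> legal
(0,4): flips 1 -> legal
(1,2): flips 1 -> legal
(1,4): no bracket -> illegal
(1,5): no bracket -> illegal
(1,6): no bracket -> illegal
(1,7): flips 4 -> legal
(2,4): flips 1 -> legal
(2,5): no bracket -> illegal
(2,7): no bracket -> illegal
(3,2): no bracket -> illegal
(3,6): flips 1 -> legal
(3,7): no bracket -> illegal
(4,7): flips 3 -> legal
(5,6): flips 4 -> legal
(5,7): no bracket -> illegal
(6,3): flips 1 -> legal
(6,4): flips 3 -> legal
(6,5): flips 1 -> legal
(6,7): no bracket -> illegal
(7,5): no bracket -> illegal
(7,6): no bracket -> illegal
(7,7): flips 3 -> legal
W mobility = 12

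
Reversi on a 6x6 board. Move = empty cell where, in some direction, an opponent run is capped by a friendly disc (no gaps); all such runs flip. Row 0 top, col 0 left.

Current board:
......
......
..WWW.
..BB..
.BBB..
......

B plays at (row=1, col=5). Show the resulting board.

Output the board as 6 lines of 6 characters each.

Place B at (1,5); scan 8 dirs for brackets.
Dir NW: first cell '.' (not opp) -> no flip
Dir N: first cell '.' (not opp) -> no flip
Dir NE: edge -> no flip
Dir W: first cell '.' (not opp) -> no flip
Dir E: edge -> no flip
Dir SW: opp run (2,4) capped by B -> flip
Dir S: first cell '.' (not opp) -> no flip
Dir SE: edge -> no flip
All flips: (2,4)

Answer: ......
.....B
..WWB.
..BB..
.BBB..
......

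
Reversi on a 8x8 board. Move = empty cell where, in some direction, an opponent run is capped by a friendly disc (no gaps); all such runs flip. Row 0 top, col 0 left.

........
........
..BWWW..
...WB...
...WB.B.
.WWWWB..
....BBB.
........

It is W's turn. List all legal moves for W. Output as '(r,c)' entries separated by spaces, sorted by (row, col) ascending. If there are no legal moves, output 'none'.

(1,1): flips 1 -> legal
(1,2): no bracket -> illegal
(1,3): no bracket -> illegal
(2,1): flips 1 -> legal
(3,1): no bracket -> illegal
(3,2): no bracket -> illegal
(3,5): flips 2 -> legal
(3,6): no bracket -> illegal
(3,7): no bracket -> illegal
(4,5): flips 2 -> legal
(4,7): no bracket -> illegal
(5,6): flips 1 -> legal
(5,7): no bracket -> illegal
(6,3): no bracket -> illegal
(6,7): no bracket -> illegal
(7,3): no bracket -> illegal
(7,4): flips 1 -> legal
(7,5): flips 1 -> legal
(7,6): flips 1 -> legal
(7,7): flips 3 -> legal

Answer: (1,1) (2,1) (3,5) (4,5) (5,6) (7,4) (7,5) (7,6) (7,7)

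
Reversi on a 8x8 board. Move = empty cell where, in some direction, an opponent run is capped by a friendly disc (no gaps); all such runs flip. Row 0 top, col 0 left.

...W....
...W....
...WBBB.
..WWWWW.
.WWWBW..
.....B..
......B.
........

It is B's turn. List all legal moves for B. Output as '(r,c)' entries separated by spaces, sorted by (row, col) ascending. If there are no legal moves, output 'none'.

(0,2): flips 1 -> legal
(0,4): no bracket -> illegal
(1,2): no bracket -> illegal
(1,4): no bracket -> illegal
(2,1): no bracket -> illegal
(2,2): flips 2 -> legal
(2,7): no bracket -> illegal
(3,0): no bracket -> illegal
(3,1): no bracket -> illegal
(3,7): no bracket -> illegal
(4,0): flips 3 -> legal
(4,6): flips 3 -> legal
(4,7): flips 1 -> legal
(5,0): no bracket -> illegal
(5,1): flips 2 -> legal
(5,2): flips 2 -> legal
(5,3): no bracket -> illegal
(5,4): no bracket -> illegal
(5,6): no bracket -> illegal

Answer: (0,2) (2,2) (4,0) (4,6) (4,7) (5,1) (5,2)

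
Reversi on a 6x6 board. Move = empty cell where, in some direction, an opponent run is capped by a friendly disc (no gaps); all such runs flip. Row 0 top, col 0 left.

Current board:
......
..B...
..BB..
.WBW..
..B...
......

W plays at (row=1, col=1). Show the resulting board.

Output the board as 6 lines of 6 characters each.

Answer: ......
.WB...
..WB..
.WBW..
..B...
......

Derivation:
Place W at (1,1); scan 8 dirs for brackets.
Dir NW: first cell '.' (not opp) -> no flip
Dir N: first cell '.' (not opp) -> no flip
Dir NE: first cell '.' (not opp) -> no flip
Dir W: first cell '.' (not opp) -> no flip
Dir E: opp run (1,2), next='.' -> no flip
Dir SW: first cell '.' (not opp) -> no flip
Dir S: first cell '.' (not opp) -> no flip
Dir SE: opp run (2,2) capped by W -> flip
All flips: (2,2)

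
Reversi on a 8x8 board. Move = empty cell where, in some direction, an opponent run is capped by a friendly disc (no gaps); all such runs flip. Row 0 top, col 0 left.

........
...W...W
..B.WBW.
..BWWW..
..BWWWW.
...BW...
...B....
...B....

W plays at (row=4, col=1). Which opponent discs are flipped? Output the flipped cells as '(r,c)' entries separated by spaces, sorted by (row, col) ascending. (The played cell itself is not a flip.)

Dir NW: first cell '.' (not opp) -> no flip
Dir N: first cell '.' (not opp) -> no flip
Dir NE: opp run (3,2), next='.' -> no flip
Dir W: first cell '.' (not opp) -> no flip
Dir E: opp run (4,2) capped by W -> flip
Dir SW: first cell '.' (not opp) -> no flip
Dir S: first cell '.' (not opp) -> no flip
Dir SE: first cell '.' (not opp) -> no flip

Answer: (4,2)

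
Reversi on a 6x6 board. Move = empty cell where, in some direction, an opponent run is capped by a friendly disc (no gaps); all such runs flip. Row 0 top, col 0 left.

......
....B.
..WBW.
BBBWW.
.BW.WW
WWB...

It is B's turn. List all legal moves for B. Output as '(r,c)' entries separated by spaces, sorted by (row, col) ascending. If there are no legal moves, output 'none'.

Answer: (1,2) (1,3) (2,1) (2,5) (3,5) (4,3) (5,3) (5,4)

Derivation:
(1,1): no bracket -> illegal
(1,2): flips 1 -> legal
(1,3): flips 1 -> legal
(1,5): no bracket -> illegal
(2,1): flips 1 -> legal
(2,5): flips 1 -> legal
(3,5): flips 2 -> legal
(4,0): no bracket -> illegal
(4,3): flips 2 -> legal
(5,3): flips 1 -> legal
(5,4): flips 3 -> legal
(5,5): no bracket -> illegal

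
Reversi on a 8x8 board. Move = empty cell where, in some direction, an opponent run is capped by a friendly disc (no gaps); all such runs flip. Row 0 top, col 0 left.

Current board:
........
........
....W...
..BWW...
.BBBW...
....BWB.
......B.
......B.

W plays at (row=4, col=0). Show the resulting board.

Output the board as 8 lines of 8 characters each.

Place W at (4,0); scan 8 dirs for brackets.
Dir NW: edge -> no flip
Dir N: first cell '.' (not opp) -> no flip
Dir NE: first cell '.' (not opp) -> no flip
Dir W: edge -> no flip
Dir E: opp run (4,1) (4,2) (4,3) capped by W -> flip
Dir SW: edge -> no flip
Dir S: first cell '.' (not opp) -> no flip
Dir SE: first cell '.' (not opp) -> no flip
All flips: (4,1) (4,2) (4,3)

Answer: ........
........
....W...
..BWW...
WWWWW...
....BWB.
......B.
......B.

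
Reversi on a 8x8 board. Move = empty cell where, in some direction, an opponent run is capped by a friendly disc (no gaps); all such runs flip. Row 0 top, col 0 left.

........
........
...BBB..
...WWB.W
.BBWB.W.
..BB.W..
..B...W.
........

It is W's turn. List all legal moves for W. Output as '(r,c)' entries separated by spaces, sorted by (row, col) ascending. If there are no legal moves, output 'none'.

(1,2): flips 1 -> legal
(1,3): flips 3 -> legal
(1,4): flips 1 -> legal
(1,5): flips 1 -> legal
(1,6): flips 1 -> legal
(2,2): no bracket -> illegal
(2,6): no bracket -> illegal
(3,0): no bracket -> illegal
(3,1): no bracket -> illegal
(3,2): no bracket -> illegal
(3,6): flips 1 -> legal
(4,0): flips 2 -> legal
(4,5): flips 1 -> legal
(5,0): no bracket -> illegal
(5,1): flips 1 -> legal
(5,4): flips 1 -> legal
(6,1): flips 1 -> legal
(6,3): flips 1 -> legal
(6,4): no bracket -> illegal
(7,1): no bracket -> illegal
(7,2): no bracket -> illegal
(7,3): no bracket -> illegal

Answer: (1,2) (1,3) (1,4) (1,5) (1,6) (3,6) (4,0) (4,5) (5,1) (5,4) (6,1) (6,3)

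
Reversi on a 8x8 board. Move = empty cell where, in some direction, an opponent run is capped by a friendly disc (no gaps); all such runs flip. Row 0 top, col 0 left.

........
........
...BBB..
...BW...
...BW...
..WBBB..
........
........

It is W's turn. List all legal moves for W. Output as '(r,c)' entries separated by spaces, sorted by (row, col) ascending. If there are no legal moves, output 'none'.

(1,2): flips 1 -> legal
(1,3): no bracket -> illegal
(1,4): flips 1 -> legal
(1,5): no bracket -> illegal
(1,6): flips 1 -> legal
(2,2): flips 1 -> legal
(2,6): no bracket -> illegal
(3,2): flips 1 -> legal
(3,5): no bracket -> illegal
(3,6): no bracket -> illegal
(4,2): flips 1 -> legal
(4,5): no bracket -> illegal
(4,6): no bracket -> illegal
(5,6): flips 3 -> legal
(6,2): flips 1 -> legal
(6,3): no bracket -> illegal
(6,4): flips 1 -> legal
(6,5): no bracket -> illegal
(6,6): flips 1 -> legal

Answer: (1,2) (1,4) (1,6) (2,2) (3,2) (4,2) (5,6) (6,2) (6,4) (6,6)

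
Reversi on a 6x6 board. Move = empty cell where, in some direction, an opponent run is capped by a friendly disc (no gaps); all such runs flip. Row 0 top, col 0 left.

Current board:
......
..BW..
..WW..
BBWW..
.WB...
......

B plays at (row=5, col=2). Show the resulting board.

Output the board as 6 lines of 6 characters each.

Answer: ......
..BW..
..WW..
BBWW..
.BB...
..B...

Derivation:
Place B at (5,2); scan 8 dirs for brackets.
Dir NW: opp run (4,1) capped by B -> flip
Dir N: first cell 'B' (not opp) -> no flip
Dir NE: first cell '.' (not opp) -> no flip
Dir W: first cell '.' (not opp) -> no flip
Dir E: first cell '.' (not opp) -> no flip
Dir SW: edge -> no flip
Dir S: edge -> no flip
Dir SE: edge -> no flip
All flips: (4,1)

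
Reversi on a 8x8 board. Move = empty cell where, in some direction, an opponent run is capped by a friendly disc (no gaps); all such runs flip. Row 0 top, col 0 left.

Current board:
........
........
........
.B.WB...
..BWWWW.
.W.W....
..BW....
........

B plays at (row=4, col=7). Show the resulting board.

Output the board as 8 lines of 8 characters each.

Place B at (4,7); scan 8 dirs for brackets.
Dir NW: first cell '.' (not opp) -> no flip
Dir N: first cell '.' (not opp) -> no flip
Dir NE: edge -> no flip
Dir W: opp run (4,6) (4,5) (4,4) (4,3) capped by B -> flip
Dir E: edge -> no flip
Dir SW: first cell '.' (not opp) -> no flip
Dir S: first cell '.' (not opp) -> no flip
Dir SE: edge -> no flip
All flips: (4,3) (4,4) (4,5) (4,6)

Answer: ........
........
........
.B.WB...
..BBBBBB
.W.W....
..BW....
........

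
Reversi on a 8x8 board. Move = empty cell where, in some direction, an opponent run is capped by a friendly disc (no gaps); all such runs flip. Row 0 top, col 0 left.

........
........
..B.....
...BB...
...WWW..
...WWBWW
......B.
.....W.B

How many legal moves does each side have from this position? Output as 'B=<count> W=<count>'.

-- B to move --
(3,2): no bracket -> illegal
(3,5): flips 1 -> legal
(3,6): no bracket -> illegal
(4,2): no bracket -> illegal
(4,6): flips 1 -> legal
(4,7): no bracket -> illegal
(5,2): flips 3 -> legal
(6,2): no bracket -> illegal
(6,3): flips 2 -> legal
(6,4): flips 2 -> legal
(6,5): no bracket -> illegal
(6,7): flips 2 -> legal
(7,4): no bracket -> illegal
(7,6): no bracket -> illegal
B mobility = 6
-- W to move --
(1,1): flips 2 -> legal
(1,2): no bracket -> illegal
(1,3): no bracket -> illegal
(2,1): no bracket -> illegal
(2,3): flips 2 -> legal
(2,4): flips 1 -> legal
(2,5): flips 1 -> legal
(3,1): no bracket -> illegal
(3,2): no bracket -> illegal
(3,5): no bracket -> illegal
(4,2): no bracket -> illegal
(4,6): no bracket -> illegal
(6,4): no bracket -> illegal
(6,5): flips 1 -> legal
(6,7): no bracket -> illegal
(7,6): flips 1 -> legal
W mobility = 6

Answer: B=6 W=6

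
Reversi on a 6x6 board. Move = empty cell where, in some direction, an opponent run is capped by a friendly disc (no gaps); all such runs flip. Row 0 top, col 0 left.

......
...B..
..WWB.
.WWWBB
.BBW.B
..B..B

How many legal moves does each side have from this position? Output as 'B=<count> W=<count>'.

-- B to move --
(1,1): no bracket -> illegal
(1,2): flips 3 -> legal
(1,4): flips 2 -> legal
(2,0): flips 1 -> legal
(2,1): flips 3 -> legal
(3,0): flips 3 -> legal
(4,0): flips 2 -> legal
(4,4): flips 1 -> legal
(5,3): flips 3 -> legal
(5,4): no bracket -> illegal
B mobility = 8
-- W to move --
(0,2): no bracket -> illegal
(0,3): flips 1 -> legal
(0,4): flips 1 -> legal
(1,2): no bracket -> illegal
(1,4): no bracket -> illegal
(1,5): flips 1 -> legal
(2,5): flips 2 -> legal
(3,0): no bracket -> illegal
(4,0): flips 2 -> legal
(4,4): no bracket -> illegal
(5,0): flips 1 -> legal
(5,1): flips 2 -> legal
(5,3): flips 1 -> legal
(5,4): no bracket -> illegal
W mobility = 8

Answer: B=8 W=8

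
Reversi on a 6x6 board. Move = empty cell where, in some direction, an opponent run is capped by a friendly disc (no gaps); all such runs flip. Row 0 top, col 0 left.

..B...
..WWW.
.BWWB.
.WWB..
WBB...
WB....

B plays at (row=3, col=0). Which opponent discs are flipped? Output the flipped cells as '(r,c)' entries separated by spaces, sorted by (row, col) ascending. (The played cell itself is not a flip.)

Dir NW: edge -> no flip
Dir N: first cell '.' (not opp) -> no flip
Dir NE: first cell 'B' (not opp) -> no flip
Dir W: edge -> no flip
Dir E: opp run (3,1) (3,2) capped by B -> flip
Dir SW: edge -> no flip
Dir S: opp run (4,0) (5,0), next=edge -> no flip
Dir SE: first cell 'B' (not opp) -> no flip

Answer: (3,1) (3,2)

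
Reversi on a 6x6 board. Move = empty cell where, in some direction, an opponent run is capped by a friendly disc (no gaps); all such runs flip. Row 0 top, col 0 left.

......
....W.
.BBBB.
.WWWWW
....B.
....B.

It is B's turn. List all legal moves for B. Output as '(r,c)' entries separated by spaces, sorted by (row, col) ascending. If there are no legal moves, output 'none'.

Answer: (0,4) (0,5) (4,0) (4,1) (4,2) (4,3) (4,5)

Derivation:
(0,3): no bracket -> illegal
(0,4): flips 1 -> legal
(0,5): flips 1 -> legal
(1,3): no bracket -> illegal
(1,5): no bracket -> illegal
(2,0): no bracket -> illegal
(2,5): no bracket -> illegal
(3,0): no bracket -> illegal
(4,0): flips 1 -> legal
(4,1): flips 2 -> legal
(4,2): flips 2 -> legal
(4,3): flips 2 -> legal
(4,5): flips 1 -> legal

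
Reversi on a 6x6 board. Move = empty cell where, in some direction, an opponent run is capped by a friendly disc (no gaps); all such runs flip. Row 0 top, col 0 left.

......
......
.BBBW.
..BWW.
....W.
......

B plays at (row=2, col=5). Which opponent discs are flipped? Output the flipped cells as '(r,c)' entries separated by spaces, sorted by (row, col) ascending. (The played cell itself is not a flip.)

Dir NW: first cell '.' (not opp) -> no flip
Dir N: first cell '.' (not opp) -> no flip
Dir NE: edge -> no flip
Dir W: opp run (2,4) capped by B -> flip
Dir E: edge -> no flip
Dir SW: opp run (3,4), next='.' -> no flip
Dir S: first cell '.' (not opp) -> no flip
Dir SE: edge -> no flip

Answer: (2,4)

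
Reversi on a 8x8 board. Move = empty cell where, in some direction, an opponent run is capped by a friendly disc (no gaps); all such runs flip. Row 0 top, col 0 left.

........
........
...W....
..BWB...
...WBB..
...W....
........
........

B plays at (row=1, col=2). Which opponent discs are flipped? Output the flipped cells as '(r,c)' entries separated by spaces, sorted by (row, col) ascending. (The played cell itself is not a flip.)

Answer: (2,3)

Derivation:
Dir NW: first cell '.' (not opp) -> no flip
Dir N: first cell '.' (not opp) -> no flip
Dir NE: first cell '.' (not opp) -> no flip
Dir W: first cell '.' (not opp) -> no flip
Dir E: first cell '.' (not opp) -> no flip
Dir SW: first cell '.' (not opp) -> no flip
Dir S: first cell '.' (not opp) -> no flip
Dir SE: opp run (2,3) capped by B -> flip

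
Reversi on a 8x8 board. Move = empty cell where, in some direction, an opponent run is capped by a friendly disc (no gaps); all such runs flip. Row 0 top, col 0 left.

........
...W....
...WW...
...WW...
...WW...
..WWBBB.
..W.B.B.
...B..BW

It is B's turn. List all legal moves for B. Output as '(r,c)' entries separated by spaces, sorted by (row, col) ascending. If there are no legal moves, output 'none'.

(0,2): no bracket -> illegal
(0,3): no bracket -> illegal
(0,4): no bracket -> illegal
(1,2): no bracket -> illegal
(1,4): flips 3 -> legal
(1,5): no bracket -> illegal
(2,2): flips 2 -> legal
(2,5): no bracket -> illegal
(3,2): flips 1 -> legal
(3,5): no bracket -> illegal
(4,1): no bracket -> illegal
(4,2): flips 1 -> legal
(4,5): no bracket -> illegal
(5,1): flips 3 -> legal
(6,1): no bracket -> illegal
(6,3): no bracket -> illegal
(6,7): no bracket -> illegal
(7,1): no bracket -> illegal
(7,2): no bracket -> illegal

Answer: (1,4) (2,2) (3,2) (4,2) (5,1)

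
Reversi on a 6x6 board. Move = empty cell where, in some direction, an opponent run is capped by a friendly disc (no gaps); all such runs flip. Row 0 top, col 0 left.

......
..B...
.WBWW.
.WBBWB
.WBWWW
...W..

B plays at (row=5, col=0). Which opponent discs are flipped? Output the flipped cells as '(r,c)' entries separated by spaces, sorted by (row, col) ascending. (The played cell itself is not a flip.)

Answer: (4,1)

Derivation:
Dir NW: edge -> no flip
Dir N: first cell '.' (not opp) -> no flip
Dir NE: opp run (4,1) capped by B -> flip
Dir W: edge -> no flip
Dir E: first cell '.' (not opp) -> no flip
Dir SW: edge -> no flip
Dir S: edge -> no flip
Dir SE: edge -> no flip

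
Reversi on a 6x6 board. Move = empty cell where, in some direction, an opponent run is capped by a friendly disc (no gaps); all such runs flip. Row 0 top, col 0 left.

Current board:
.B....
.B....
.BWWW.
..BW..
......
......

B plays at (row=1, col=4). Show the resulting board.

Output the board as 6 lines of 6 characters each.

Answer: .B....
.B..B.
.BWBW.
..BW..
......
......

Derivation:
Place B at (1,4); scan 8 dirs for brackets.
Dir NW: first cell '.' (not opp) -> no flip
Dir N: first cell '.' (not opp) -> no flip
Dir NE: first cell '.' (not opp) -> no flip
Dir W: first cell '.' (not opp) -> no flip
Dir E: first cell '.' (not opp) -> no flip
Dir SW: opp run (2,3) capped by B -> flip
Dir S: opp run (2,4), next='.' -> no flip
Dir SE: first cell '.' (not opp) -> no flip
All flips: (2,3)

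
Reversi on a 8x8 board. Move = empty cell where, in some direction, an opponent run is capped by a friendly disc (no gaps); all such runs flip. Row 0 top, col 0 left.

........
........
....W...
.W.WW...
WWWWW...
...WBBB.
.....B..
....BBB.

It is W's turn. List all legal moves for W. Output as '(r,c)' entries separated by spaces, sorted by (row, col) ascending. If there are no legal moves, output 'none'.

Answer: (5,7) (6,4) (6,6)

Derivation:
(4,5): no bracket -> illegal
(4,6): no bracket -> illegal
(4,7): no bracket -> illegal
(5,7): flips 3 -> legal
(6,3): no bracket -> illegal
(6,4): flips 1 -> legal
(6,6): flips 1 -> legal
(6,7): no bracket -> illegal
(7,3): no bracket -> illegal
(7,7): no bracket -> illegal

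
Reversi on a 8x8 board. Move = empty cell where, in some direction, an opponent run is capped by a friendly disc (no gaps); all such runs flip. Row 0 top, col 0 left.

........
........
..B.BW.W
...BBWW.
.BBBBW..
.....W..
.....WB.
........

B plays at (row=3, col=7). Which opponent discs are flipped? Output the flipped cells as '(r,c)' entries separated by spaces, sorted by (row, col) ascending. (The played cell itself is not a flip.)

Dir NW: first cell '.' (not opp) -> no flip
Dir N: opp run (2,7), next='.' -> no flip
Dir NE: edge -> no flip
Dir W: opp run (3,6) (3,5) capped by B -> flip
Dir E: edge -> no flip
Dir SW: first cell '.' (not opp) -> no flip
Dir S: first cell '.' (not opp) -> no flip
Dir SE: edge -> no flip

Answer: (3,5) (3,6)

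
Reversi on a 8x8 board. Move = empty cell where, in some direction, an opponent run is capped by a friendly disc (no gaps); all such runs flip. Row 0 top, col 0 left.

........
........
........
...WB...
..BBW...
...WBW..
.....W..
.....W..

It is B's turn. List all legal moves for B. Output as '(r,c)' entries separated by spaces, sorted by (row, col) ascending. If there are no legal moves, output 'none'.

(2,2): no bracket -> illegal
(2,3): flips 1 -> legal
(2,4): flips 1 -> legal
(3,2): flips 1 -> legal
(3,5): no bracket -> illegal
(4,5): flips 1 -> legal
(4,6): no bracket -> illegal
(5,2): flips 1 -> legal
(5,6): flips 1 -> legal
(6,2): no bracket -> illegal
(6,3): flips 1 -> legal
(6,4): flips 1 -> legal
(6,6): no bracket -> illegal
(7,4): no bracket -> illegal
(7,6): flips 1 -> legal

Answer: (2,3) (2,4) (3,2) (4,5) (5,2) (5,6) (6,3) (6,4) (7,6)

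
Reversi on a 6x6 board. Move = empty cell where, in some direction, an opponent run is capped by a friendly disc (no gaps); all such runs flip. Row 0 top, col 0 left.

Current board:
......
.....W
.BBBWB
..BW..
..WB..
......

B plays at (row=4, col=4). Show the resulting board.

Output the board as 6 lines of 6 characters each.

Place B at (4,4); scan 8 dirs for brackets.
Dir NW: opp run (3,3) capped by B -> flip
Dir N: first cell '.' (not opp) -> no flip
Dir NE: first cell '.' (not opp) -> no flip
Dir W: first cell 'B' (not opp) -> no flip
Dir E: first cell '.' (not opp) -> no flip
Dir SW: first cell '.' (not opp) -> no flip
Dir S: first cell '.' (not opp) -> no flip
Dir SE: first cell '.' (not opp) -> no flip
All flips: (3,3)

Answer: ......
.....W
.BBBWB
..BB..
..WBB.
......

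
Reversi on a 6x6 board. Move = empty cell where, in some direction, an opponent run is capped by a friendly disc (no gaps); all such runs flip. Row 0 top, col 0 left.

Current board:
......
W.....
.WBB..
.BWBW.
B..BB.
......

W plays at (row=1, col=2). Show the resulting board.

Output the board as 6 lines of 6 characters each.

Place W at (1,2); scan 8 dirs for brackets.
Dir NW: first cell '.' (not opp) -> no flip
Dir N: first cell '.' (not opp) -> no flip
Dir NE: first cell '.' (not opp) -> no flip
Dir W: first cell '.' (not opp) -> no flip
Dir E: first cell '.' (not opp) -> no flip
Dir SW: first cell 'W' (not opp) -> no flip
Dir S: opp run (2,2) capped by W -> flip
Dir SE: opp run (2,3) capped by W -> flip
All flips: (2,2) (2,3)

Answer: ......
W.W...
.WWW..
.BWBW.
B..BB.
......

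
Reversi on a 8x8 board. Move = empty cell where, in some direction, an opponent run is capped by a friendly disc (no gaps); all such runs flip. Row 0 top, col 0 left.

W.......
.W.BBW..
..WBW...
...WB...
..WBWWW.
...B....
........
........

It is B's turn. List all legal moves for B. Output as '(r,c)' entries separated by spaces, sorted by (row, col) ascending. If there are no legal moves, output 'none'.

(0,1): no bracket -> illegal
(0,2): no bracket -> illegal
(0,4): no bracket -> illegal
(0,5): no bracket -> illegal
(0,6): no bracket -> illegal
(1,0): no bracket -> illegal
(1,2): no bracket -> illegal
(1,6): flips 1 -> legal
(2,0): no bracket -> illegal
(2,1): flips 1 -> legal
(2,5): flips 1 -> legal
(2,6): no bracket -> illegal
(3,1): flips 2 -> legal
(3,2): flips 1 -> legal
(3,5): flips 2 -> legal
(3,6): no bracket -> illegal
(3,7): no bracket -> illegal
(4,1): flips 1 -> legal
(4,7): flips 3 -> legal
(5,1): no bracket -> illegal
(5,2): no bracket -> illegal
(5,4): flips 1 -> legal
(5,5): no bracket -> illegal
(5,6): flips 1 -> legal
(5,7): no bracket -> illegal

Answer: (1,6) (2,1) (2,5) (3,1) (3,2) (3,5) (4,1) (4,7) (5,4) (5,6)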